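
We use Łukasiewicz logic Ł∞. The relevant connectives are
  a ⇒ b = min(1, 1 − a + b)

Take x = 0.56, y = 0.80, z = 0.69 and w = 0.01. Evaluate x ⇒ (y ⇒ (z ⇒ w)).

z ⇒ w = min(1, 1 − 0.69 + 0.01) = min(1, 0.32) = 0.32
y ⇒ (z ⇒ w) = min(1, 1 − 0.80 + 0.32) = min(1, 0.52) = 0.52
x ⇒ (y ⇒ (z ⇒ w)) = min(1, 1 − 0.56 + 0.52) = min(1, 0.96) = 0.96

0.96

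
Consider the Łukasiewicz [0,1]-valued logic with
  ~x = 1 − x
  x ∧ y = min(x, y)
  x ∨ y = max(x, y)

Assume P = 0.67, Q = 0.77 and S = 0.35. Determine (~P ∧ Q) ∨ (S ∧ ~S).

~P = 1 − 0.67 = 0.33
~P ∧ Q = min(0.33, 0.77) = 0.33
~S = 1 − 0.35 = 0.65
S ∧ ~S = min(0.35, 0.65) = 0.35
(~P ∧ Q) ∨ (S ∧ ~S) = max(0.33, 0.35) = 0.35

0.35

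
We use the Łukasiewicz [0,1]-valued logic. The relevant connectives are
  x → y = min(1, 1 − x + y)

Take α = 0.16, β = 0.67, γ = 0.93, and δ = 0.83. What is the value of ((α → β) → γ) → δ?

0.90

α → β = min(1, 1 − 0.16 + 0.67) = min(1, 1.51) = 1.00
(α → β) → γ = min(1, 1 − 1.00 + 0.93) = min(1, 0.93) = 0.93
((α → β) → γ) → δ = min(1, 1 − 0.93 + 0.83) = min(1, 0.90) = 0.90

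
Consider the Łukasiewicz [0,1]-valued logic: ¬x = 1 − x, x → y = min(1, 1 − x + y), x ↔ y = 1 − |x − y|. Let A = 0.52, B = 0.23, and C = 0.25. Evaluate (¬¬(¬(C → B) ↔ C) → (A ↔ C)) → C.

0.29

C → B = min(1, 1 − 0.25 + 0.23) = min(1, 0.98) = 0.98
¬(C → B) = 1 − 0.98 = 0.02
¬(C → B) ↔ C = 1 − |0.02 − 0.25| = 1 − 0.23 = 0.77
¬(¬(C → B) ↔ C) = 1 − 0.77 = 0.23
¬¬(¬(C → B) ↔ C) = 1 − 0.23 = 0.77
A ↔ C = 1 − |0.52 − 0.25| = 1 − 0.27 = 0.73
¬¬(¬(C → B) ↔ C) → (A ↔ C) = min(1, 1 − 0.77 + 0.73) = min(1, 0.96) = 0.96
(¬¬(¬(C → B) ↔ C) → (A ↔ C)) → C = min(1, 1 − 0.96 + 0.25) = min(1, 0.29) = 0.29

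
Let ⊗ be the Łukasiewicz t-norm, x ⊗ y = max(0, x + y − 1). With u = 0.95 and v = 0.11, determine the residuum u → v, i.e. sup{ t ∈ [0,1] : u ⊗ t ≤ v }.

0.16

The residuum of the Łukasiewicz t-norm gives the supremum: min(1, 1 − 0.95 + 0.11).
1 − 0.95 + 0.11 = 0.16, so t = min(1, 0.16) = 0.16.
Check: 0.95 ⊗ 0.16 = max(0, 0.11) = 0.11 ≤ 0.11.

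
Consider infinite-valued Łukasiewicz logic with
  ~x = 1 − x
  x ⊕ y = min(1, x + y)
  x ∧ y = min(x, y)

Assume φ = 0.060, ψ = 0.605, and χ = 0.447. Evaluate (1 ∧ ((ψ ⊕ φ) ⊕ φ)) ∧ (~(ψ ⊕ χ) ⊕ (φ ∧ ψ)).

ψ ⊕ φ = min(1, 0.605 + 0.060) = min(1, 0.665) = 0.665
(ψ ⊕ φ) ⊕ φ = min(1, 0.665 + 0.060) = min(1, 0.725) = 0.725
1 ∧ ((ψ ⊕ φ) ⊕ φ) = min(1.000, 0.725) = 0.725
ψ ⊕ χ = min(1, 0.605 + 0.447) = min(1, 1.052) = 1.000
~(ψ ⊕ χ) = 1 − 1.000 = 0.000
φ ∧ ψ = min(0.060, 0.605) = 0.060
~(ψ ⊕ χ) ⊕ (φ ∧ ψ) = min(1, 0.000 + 0.060) = min(1, 0.060) = 0.060
(1 ∧ ((ψ ⊕ φ) ⊕ φ)) ∧ (~(ψ ⊕ χ) ⊕ (φ ∧ ψ)) = min(0.725, 0.060) = 0.060

0.060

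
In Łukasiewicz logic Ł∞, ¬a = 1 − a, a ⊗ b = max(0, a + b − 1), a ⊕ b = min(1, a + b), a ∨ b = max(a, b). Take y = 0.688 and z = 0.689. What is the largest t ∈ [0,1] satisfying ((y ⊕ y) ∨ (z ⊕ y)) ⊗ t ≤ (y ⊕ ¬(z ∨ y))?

0.999

y ⊕ y = min(1, 0.688 + 0.688) = min(1, 1.376) = 1.000
z ⊕ y = min(1, 0.689 + 0.688) = min(1, 1.377) = 1.000
(y ⊕ y) ∨ (z ⊕ y) = max(1.000, 1.000) = 1.000
So the left factor is (y ⊕ y) ∨ (z ⊕ y) = 1.000.
z ∨ y = max(0.689, 0.688) = 0.689
¬(z ∨ y) = 1 − 0.689 = 0.311
y ⊕ ¬(z ∨ y) = min(1, 0.688 + 0.311) = min(1, 0.999) = 0.999
So the right-hand bound is y ⊕ ¬(z ∨ y) = 0.999.
The residuum of the Łukasiewicz t-norm gives the supremum: min(1, 1 − 1.000 + 0.999).
1 − 1.000 + 0.999 = 0.999, so t = min(1, 0.999) = 0.999.
Check: 1.000 ⊗ 0.999 = max(0, 0.999) = 0.999 ≤ 0.999.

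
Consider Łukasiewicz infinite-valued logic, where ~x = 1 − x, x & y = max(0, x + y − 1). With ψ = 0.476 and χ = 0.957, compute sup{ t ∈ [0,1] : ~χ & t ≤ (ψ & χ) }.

~χ = 1 − 0.957 = 0.043
So the left factor is ~χ = 0.043.
ψ & χ = max(0, 0.476 + 0.957 − 1) = max(0, 0.433) = 0.433
So the right-hand bound is ψ & χ = 0.433.
The residuum of the Łukasiewicz t-norm gives the supremum: min(1, 1 − 0.043 + 0.433).
1 − 0.043 + 0.433 = 1.390, so t = min(1, 1.390) = 1.000.
Check: 0.043 & 1.000 = max(0, 0.043) = 0.043 ≤ 0.433.

1.000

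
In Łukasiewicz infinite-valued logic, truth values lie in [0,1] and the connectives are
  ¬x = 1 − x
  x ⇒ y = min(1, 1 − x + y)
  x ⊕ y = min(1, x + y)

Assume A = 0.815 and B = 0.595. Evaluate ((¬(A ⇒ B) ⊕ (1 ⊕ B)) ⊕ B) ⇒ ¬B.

0.405

A ⇒ B = min(1, 1 − 0.815 + 0.595) = min(1, 0.780) = 0.780
¬(A ⇒ B) = 1 − 0.780 = 0.220
1 ⊕ B = min(1, 1.000 + 0.595) = min(1, 1.595) = 1.000
¬(A ⇒ B) ⊕ (1 ⊕ B) = min(1, 0.220 + 1.000) = min(1, 1.220) = 1.000
(¬(A ⇒ B) ⊕ (1 ⊕ B)) ⊕ B = min(1, 1.000 + 0.595) = min(1, 1.595) = 1.000
¬B = 1 − 0.595 = 0.405
((¬(A ⇒ B) ⊕ (1 ⊕ B)) ⊕ B) ⇒ ¬B = min(1, 1 − 1.000 + 0.405) = min(1, 0.405) = 0.405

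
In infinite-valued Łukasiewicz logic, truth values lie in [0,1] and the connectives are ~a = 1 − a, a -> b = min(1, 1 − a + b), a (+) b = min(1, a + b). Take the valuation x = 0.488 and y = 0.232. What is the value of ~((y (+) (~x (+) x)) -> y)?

0.768

~x = 1 − 0.488 = 0.512
~x (+) x = min(1, 0.512 + 0.488) = min(1, 1.000) = 1.000
y (+) (~x (+) x) = min(1, 0.232 + 1.000) = min(1, 1.232) = 1.000
(y (+) (~x (+) x)) -> y = min(1, 1 − 1.000 + 0.232) = min(1, 0.232) = 0.232
~((y (+) (~x (+) x)) -> y) = 1 − 0.232 = 0.768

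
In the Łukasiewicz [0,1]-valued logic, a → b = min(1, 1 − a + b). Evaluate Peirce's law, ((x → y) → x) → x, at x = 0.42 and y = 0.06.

x → y = min(1, 1 − 0.42 + 0.06) = min(1, 0.64) = 0.64
(x → y) → x = min(1, 1 − 0.64 + 0.42) = min(1, 0.78) = 0.78
((x → y) → x) → x = min(1, 1 − 0.78 + 0.42) = min(1, 0.64) = 0.64
(The value 0.64 < 1 shows this instance is not satisfied; not a Ł∞-tautology in general.)

0.64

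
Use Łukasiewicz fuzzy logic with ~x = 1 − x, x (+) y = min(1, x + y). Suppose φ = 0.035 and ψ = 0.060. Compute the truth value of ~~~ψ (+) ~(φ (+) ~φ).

0.940

~ψ = 1 − 0.060 = 0.940
~~ψ = 1 − 0.940 = 0.060
~~~ψ = 1 − 0.060 = 0.940
~φ = 1 − 0.035 = 0.965
φ (+) ~φ = min(1, 0.035 + 0.965) = min(1, 1.000) = 1.000
~(φ (+) ~φ) = 1 − 1.000 = 0.000
~~~ψ (+) ~(φ (+) ~φ) = min(1, 0.940 + 0.000) = min(1, 0.940) = 0.940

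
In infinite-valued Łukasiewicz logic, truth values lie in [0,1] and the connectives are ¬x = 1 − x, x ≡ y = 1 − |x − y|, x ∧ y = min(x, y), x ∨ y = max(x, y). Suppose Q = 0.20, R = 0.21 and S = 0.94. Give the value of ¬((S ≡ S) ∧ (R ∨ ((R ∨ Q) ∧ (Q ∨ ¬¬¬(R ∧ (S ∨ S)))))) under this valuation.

S ≡ S = 1 − |0.94 − 0.94| = 1 − 0.00 = 1.00
R ∨ Q = max(0.21, 0.20) = 0.21
S ∨ S = max(0.94, 0.94) = 0.94
R ∧ (S ∨ S) = min(0.21, 0.94) = 0.21
¬(R ∧ (S ∨ S)) = 1 − 0.21 = 0.79
¬¬(R ∧ (S ∨ S)) = 1 − 0.79 = 0.21
¬¬¬(R ∧ (S ∨ S)) = 1 − 0.21 = 0.79
Q ∨ ¬¬¬(R ∧ (S ∨ S)) = max(0.20, 0.79) = 0.79
(R ∨ Q) ∧ (Q ∨ ¬¬¬(R ∧ (S ∨ S))) = min(0.21, 0.79) = 0.21
R ∨ ((R ∨ Q) ∧ (Q ∨ ¬¬¬(R ∧ (S ∨ S)))) = max(0.21, 0.21) = 0.21
(S ≡ S) ∧ (R ∨ ((R ∨ Q) ∧ (Q ∨ ¬¬¬(R ∧ (S ∨ S))))) = min(1.00, 0.21) = 0.21
¬((S ≡ S) ∧ (R ∨ ((R ∨ Q) ∧ (Q ∨ ¬¬¬(R ∧ (S ∨ S)))))) = 1 − 0.21 = 0.79

0.79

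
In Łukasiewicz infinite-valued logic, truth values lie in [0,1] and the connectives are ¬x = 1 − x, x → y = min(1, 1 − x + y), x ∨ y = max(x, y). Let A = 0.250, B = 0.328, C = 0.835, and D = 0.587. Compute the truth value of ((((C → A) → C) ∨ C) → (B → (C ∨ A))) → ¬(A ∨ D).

C → A = min(1, 1 − 0.835 + 0.250) = min(1, 0.415) = 0.415
(C → A) → C = min(1, 1 − 0.415 + 0.835) = min(1, 1.420) = 1.000
((C → A) → C) ∨ C = max(1.000, 0.835) = 1.000
C ∨ A = max(0.835, 0.250) = 0.835
B → (C ∨ A) = min(1, 1 − 0.328 + 0.835) = min(1, 1.507) = 1.000
(((C → A) → C) ∨ C) → (B → (C ∨ A)) = min(1, 1 − 1.000 + 1.000) = min(1, 1.000) = 1.000
A ∨ D = max(0.250, 0.587) = 0.587
¬(A ∨ D) = 1 − 0.587 = 0.413
((((C → A) → C) ∨ C) → (B → (C ∨ A))) → ¬(A ∨ D) = min(1, 1 − 1.000 + 0.413) = min(1, 0.413) = 0.413

0.413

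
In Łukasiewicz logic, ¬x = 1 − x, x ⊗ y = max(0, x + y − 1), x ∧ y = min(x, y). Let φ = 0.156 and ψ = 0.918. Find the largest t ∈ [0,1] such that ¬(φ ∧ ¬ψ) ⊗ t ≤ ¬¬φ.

¬ψ = 1 − 0.918 = 0.082
φ ∧ ¬ψ = min(0.156, 0.082) = 0.082
¬(φ ∧ ¬ψ) = 1 − 0.082 = 0.918
So the left factor is ¬(φ ∧ ¬ψ) = 0.918.
¬φ = 1 − 0.156 = 0.844
¬¬φ = 1 − 0.844 = 0.156
So the right-hand bound is ¬¬φ = 0.156.
The residuum of the Łukasiewicz t-norm gives the supremum: min(1, 1 − 0.918 + 0.156).
1 − 0.918 + 0.156 = 0.238, so t = min(1, 0.238) = 0.238.
Check: 0.918 ⊗ 0.238 = max(0, 0.156) = 0.156 ≤ 0.156.

0.238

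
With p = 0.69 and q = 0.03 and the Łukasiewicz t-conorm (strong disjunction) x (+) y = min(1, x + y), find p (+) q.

p (+) q = min(1, 0.69 + 0.03) = min(1, 0.72) = 0.72
For comparison, the Gödel t-conorm max(x, y) would give 0.69.

0.72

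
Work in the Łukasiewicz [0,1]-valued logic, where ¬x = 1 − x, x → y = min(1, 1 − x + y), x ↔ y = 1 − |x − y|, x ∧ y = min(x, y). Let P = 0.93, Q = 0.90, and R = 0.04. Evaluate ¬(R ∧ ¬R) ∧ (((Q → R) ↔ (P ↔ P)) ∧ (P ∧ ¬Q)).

0.10

¬R = 1 − 0.04 = 0.96
R ∧ ¬R = min(0.04, 0.96) = 0.04
¬(R ∧ ¬R) = 1 − 0.04 = 0.96
Q → R = min(1, 1 − 0.90 + 0.04) = min(1, 0.14) = 0.14
P ↔ P = 1 − |0.93 − 0.93| = 1 − 0.00 = 1.00
(Q → R) ↔ (P ↔ P) = 1 − |0.14 − 1.00| = 1 − 0.86 = 0.14
¬Q = 1 − 0.90 = 0.10
P ∧ ¬Q = min(0.93, 0.10) = 0.10
((Q → R) ↔ (P ↔ P)) ∧ (P ∧ ¬Q) = min(0.14, 0.10) = 0.10
¬(R ∧ ¬R) ∧ (((Q → R) ↔ (P ↔ P)) ∧ (P ∧ ¬Q)) = min(0.96, 0.10) = 0.10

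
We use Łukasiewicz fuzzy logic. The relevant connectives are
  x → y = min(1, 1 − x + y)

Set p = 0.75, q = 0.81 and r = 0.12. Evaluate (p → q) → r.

0.12

p → q = min(1, 1 − 0.75 + 0.81) = min(1, 1.06) = 1.00
(p → q) → r = min(1, 1 − 1.00 + 0.12) = min(1, 0.12) = 0.12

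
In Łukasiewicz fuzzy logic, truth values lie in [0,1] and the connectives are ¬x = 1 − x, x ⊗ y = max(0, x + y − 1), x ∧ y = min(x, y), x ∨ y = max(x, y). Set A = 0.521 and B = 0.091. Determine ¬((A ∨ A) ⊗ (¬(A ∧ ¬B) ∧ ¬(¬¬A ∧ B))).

A ∨ A = max(0.521, 0.521) = 0.521
¬B = 1 − 0.091 = 0.909
A ∧ ¬B = min(0.521, 0.909) = 0.521
¬(A ∧ ¬B) = 1 − 0.521 = 0.479
¬A = 1 − 0.521 = 0.479
¬¬A = 1 − 0.479 = 0.521
¬¬A ∧ B = min(0.521, 0.091) = 0.091
¬(¬¬A ∧ B) = 1 − 0.091 = 0.909
¬(A ∧ ¬B) ∧ ¬(¬¬A ∧ B) = min(0.479, 0.909) = 0.479
(A ∨ A) ⊗ (¬(A ∧ ¬B) ∧ ¬(¬¬A ∧ B)) = max(0, 0.521 + 0.479 − 1) = max(0, 0.000) = 0.000
¬((A ∨ A) ⊗ (¬(A ∧ ¬B) ∧ ¬(¬¬A ∧ B))) = 1 − 0.000 = 1.000

1.000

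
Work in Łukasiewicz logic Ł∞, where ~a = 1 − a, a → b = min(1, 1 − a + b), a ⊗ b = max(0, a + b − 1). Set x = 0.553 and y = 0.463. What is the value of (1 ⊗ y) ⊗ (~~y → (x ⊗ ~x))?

1 ⊗ y = max(0, 1.000 + 0.463 − 1) = max(0, 0.463) = 0.463
~y = 1 − 0.463 = 0.537
~~y = 1 − 0.537 = 0.463
~x = 1 − 0.553 = 0.447
x ⊗ ~x = max(0, 0.553 + 0.447 − 1) = max(0, 0.000) = 0.000
~~y → (x ⊗ ~x) = min(1, 1 − 0.463 + 0.000) = min(1, 0.537) = 0.537
(1 ⊗ y) ⊗ (~~y → (x ⊗ ~x)) = max(0, 0.463 + 0.537 − 1) = max(0, 0.000) = 0.000

0.000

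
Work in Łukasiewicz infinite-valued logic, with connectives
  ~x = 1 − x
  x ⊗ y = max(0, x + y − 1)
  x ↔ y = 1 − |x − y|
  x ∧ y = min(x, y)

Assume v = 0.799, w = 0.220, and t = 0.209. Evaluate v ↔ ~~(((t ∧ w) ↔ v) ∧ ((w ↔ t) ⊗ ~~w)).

0.410

t ∧ w = min(0.209, 0.220) = 0.209
(t ∧ w) ↔ v = 1 − |0.209 − 0.799| = 1 − 0.590 = 0.410
w ↔ t = 1 − |0.220 − 0.209| = 1 − 0.011 = 0.989
~w = 1 − 0.220 = 0.780
~~w = 1 − 0.780 = 0.220
(w ↔ t) ⊗ ~~w = max(0, 0.989 + 0.220 − 1) = max(0, 0.209) = 0.209
((t ∧ w) ↔ v) ∧ ((w ↔ t) ⊗ ~~w) = min(0.410, 0.209) = 0.209
~(((t ∧ w) ↔ v) ∧ ((w ↔ t) ⊗ ~~w)) = 1 − 0.209 = 0.791
~~(((t ∧ w) ↔ v) ∧ ((w ↔ t) ⊗ ~~w)) = 1 − 0.791 = 0.209
v ↔ ~~(((t ∧ w) ↔ v) ∧ ((w ↔ t) ⊗ ~~w)) = 1 − |0.799 − 0.209| = 1 − 0.590 = 0.410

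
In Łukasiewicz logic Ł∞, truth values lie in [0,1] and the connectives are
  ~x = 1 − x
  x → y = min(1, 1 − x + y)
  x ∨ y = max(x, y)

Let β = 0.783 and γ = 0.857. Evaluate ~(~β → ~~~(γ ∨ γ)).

0.074

~β = 1 − 0.783 = 0.217
γ ∨ γ = max(0.857, 0.857) = 0.857
~(γ ∨ γ) = 1 − 0.857 = 0.143
~~(γ ∨ γ) = 1 − 0.143 = 0.857
~~~(γ ∨ γ) = 1 − 0.857 = 0.143
~β → ~~~(γ ∨ γ) = min(1, 1 − 0.217 + 0.143) = min(1, 0.926) = 0.926
~(~β → ~~~(γ ∨ γ)) = 1 − 0.926 = 0.074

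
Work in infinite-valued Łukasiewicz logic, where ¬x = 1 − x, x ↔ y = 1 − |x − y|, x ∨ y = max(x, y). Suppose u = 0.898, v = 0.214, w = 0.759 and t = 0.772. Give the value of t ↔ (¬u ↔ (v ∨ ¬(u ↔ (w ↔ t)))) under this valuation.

0.884

¬u = 1 − 0.898 = 0.102
w ↔ t = 1 − |0.759 − 0.772| = 1 − 0.013 = 0.987
u ↔ (w ↔ t) = 1 − |0.898 − 0.987| = 1 − 0.089 = 0.911
¬(u ↔ (w ↔ t)) = 1 − 0.911 = 0.089
v ∨ ¬(u ↔ (w ↔ t)) = max(0.214, 0.089) = 0.214
¬u ↔ (v ∨ ¬(u ↔ (w ↔ t))) = 1 − |0.102 − 0.214| = 1 − 0.112 = 0.888
t ↔ (¬u ↔ (v ∨ ¬(u ↔ (w ↔ t)))) = 1 − |0.772 − 0.888| = 1 − 0.116 = 0.884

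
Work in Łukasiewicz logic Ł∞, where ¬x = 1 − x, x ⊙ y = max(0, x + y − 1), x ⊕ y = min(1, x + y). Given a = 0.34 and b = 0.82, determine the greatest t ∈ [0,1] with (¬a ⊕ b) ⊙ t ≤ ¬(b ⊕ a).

¬a = 1 − 0.34 = 0.66
¬a ⊕ b = min(1, 0.66 + 0.82) = min(1, 1.48) = 1.00
So the left factor is ¬a ⊕ b = 1.00.
b ⊕ a = min(1, 0.82 + 0.34) = min(1, 1.16) = 1.00
¬(b ⊕ a) = 1 − 1.00 = 0.00
So the right-hand bound is ¬(b ⊕ a) = 0.00.
The residuum of the Łukasiewicz t-norm gives the supremum: min(1, 1 − 1.00 + 0.00).
1 − 1.00 + 0.00 = 0.00, so t = min(1, 0.00) = 0.00.
Check: 1.00 ⊙ 0.00 = max(0, 0.00) = 0.00 ≤ 0.00.

0.00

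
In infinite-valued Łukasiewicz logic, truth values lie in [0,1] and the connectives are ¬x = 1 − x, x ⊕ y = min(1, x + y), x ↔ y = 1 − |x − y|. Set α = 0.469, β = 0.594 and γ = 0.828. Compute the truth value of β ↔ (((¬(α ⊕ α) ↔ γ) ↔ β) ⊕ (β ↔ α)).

α ⊕ α = min(1, 0.469 + 0.469) = min(1, 0.938) = 0.938
¬(α ⊕ α) = 1 − 0.938 = 0.062
¬(α ⊕ α) ↔ γ = 1 − |0.062 − 0.828| = 1 − 0.766 = 0.234
(¬(α ⊕ α) ↔ γ) ↔ β = 1 − |0.234 − 0.594| = 1 − 0.360 = 0.640
β ↔ α = 1 − |0.594 − 0.469| = 1 − 0.125 = 0.875
((¬(α ⊕ α) ↔ γ) ↔ β) ⊕ (β ↔ α) = min(1, 0.640 + 0.875) = min(1, 1.515) = 1.000
β ↔ (((¬(α ⊕ α) ↔ γ) ↔ β) ⊕ (β ↔ α)) = 1 − |0.594 − 1.000| = 1 − 0.406 = 0.594

0.594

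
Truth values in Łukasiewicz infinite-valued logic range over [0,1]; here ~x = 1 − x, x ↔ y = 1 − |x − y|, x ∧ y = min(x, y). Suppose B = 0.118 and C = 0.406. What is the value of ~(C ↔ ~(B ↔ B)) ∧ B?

0.118

B ↔ B = 1 − |0.118 − 0.118| = 1 − 0.000 = 1.000
~(B ↔ B) = 1 − 1.000 = 0.000
C ↔ ~(B ↔ B) = 1 − |0.406 − 0.000| = 1 − 0.406 = 0.594
~(C ↔ ~(B ↔ B)) = 1 − 0.594 = 0.406
~(C ↔ ~(B ↔ B)) ∧ B = min(0.406, 0.118) = 0.118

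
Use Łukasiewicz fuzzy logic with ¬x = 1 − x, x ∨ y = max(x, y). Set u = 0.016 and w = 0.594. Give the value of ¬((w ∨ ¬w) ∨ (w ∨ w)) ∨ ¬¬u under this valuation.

0.406

¬w = 1 − 0.594 = 0.406
w ∨ ¬w = max(0.594, 0.406) = 0.594
w ∨ w = max(0.594, 0.594) = 0.594
(w ∨ ¬w) ∨ (w ∨ w) = max(0.594, 0.594) = 0.594
¬((w ∨ ¬w) ∨ (w ∨ w)) = 1 − 0.594 = 0.406
¬u = 1 − 0.016 = 0.984
¬¬u = 1 − 0.984 = 0.016
¬((w ∨ ¬w) ∨ (w ∨ w)) ∨ ¬¬u = max(0.406, 0.016) = 0.406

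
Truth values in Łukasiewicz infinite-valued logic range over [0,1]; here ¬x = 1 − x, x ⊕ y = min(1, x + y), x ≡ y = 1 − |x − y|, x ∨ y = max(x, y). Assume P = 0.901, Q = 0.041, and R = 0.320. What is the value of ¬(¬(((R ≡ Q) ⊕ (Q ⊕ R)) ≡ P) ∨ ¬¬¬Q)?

0.041

R ≡ Q = 1 − |0.320 − 0.041| = 1 − 0.279 = 0.721
Q ⊕ R = min(1, 0.041 + 0.320) = min(1, 0.361) = 0.361
(R ≡ Q) ⊕ (Q ⊕ R) = min(1, 0.721 + 0.361) = min(1, 1.082) = 1.000
((R ≡ Q) ⊕ (Q ⊕ R)) ≡ P = 1 − |1.000 − 0.901| = 1 − 0.099 = 0.901
¬(((R ≡ Q) ⊕ (Q ⊕ R)) ≡ P) = 1 − 0.901 = 0.099
¬Q = 1 − 0.041 = 0.959
¬¬Q = 1 − 0.959 = 0.041
¬¬¬Q = 1 − 0.041 = 0.959
¬(((R ≡ Q) ⊕ (Q ⊕ R)) ≡ P) ∨ ¬¬¬Q = max(0.099, 0.959) = 0.959
¬(¬(((R ≡ Q) ⊕ (Q ⊕ R)) ≡ P) ∨ ¬¬¬Q) = 1 − 0.959 = 0.041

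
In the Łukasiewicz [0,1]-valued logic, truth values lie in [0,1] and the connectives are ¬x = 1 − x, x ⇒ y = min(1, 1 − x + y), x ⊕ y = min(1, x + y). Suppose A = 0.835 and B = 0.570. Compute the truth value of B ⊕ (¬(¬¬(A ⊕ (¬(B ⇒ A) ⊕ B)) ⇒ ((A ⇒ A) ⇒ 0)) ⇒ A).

B ⇒ A = min(1, 1 − 0.570 + 0.835) = min(1, 1.265) = 1.000
¬(B ⇒ A) = 1 − 1.000 = 0.000
¬(B ⇒ A) ⊕ B = min(1, 0.000 + 0.570) = min(1, 0.570) = 0.570
A ⊕ (¬(B ⇒ A) ⊕ B) = min(1, 0.835 + 0.570) = min(1, 1.405) = 1.000
¬(A ⊕ (¬(B ⇒ A) ⊕ B)) = 1 − 1.000 = 0.000
¬¬(A ⊕ (¬(B ⇒ A) ⊕ B)) = 1 − 0.000 = 1.000
A ⇒ A = min(1, 1 − 0.835 + 0.835) = min(1, 1.000) = 1.000
(A ⇒ A) ⇒ 0 = min(1, 1 − 1.000 + 0.000) = min(1, 0.000) = 0.000
¬¬(A ⊕ (¬(B ⇒ A) ⊕ B)) ⇒ ((A ⇒ A) ⇒ 0) = min(1, 1 − 1.000 + 0.000) = min(1, 0.000) = 0.000
¬(¬¬(A ⊕ (¬(B ⇒ A) ⊕ B)) ⇒ ((A ⇒ A) ⇒ 0)) = 1 − 0.000 = 1.000
¬(¬¬(A ⊕ (¬(B ⇒ A) ⊕ B)) ⇒ ((A ⇒ A) ⇒ 0)) ⇒ A = min(1, 1 − 1.000 + 0.835) = min(1, 0.835) = 0.835
B ⊕ (¬(¬¬(A ⊕ (¬(B ⇒ A) ⊕ B)) ⇒ ((A ⇒ A) ⇒ 0)) ⇒ A) = min(1, 0.570 + 0.835) = min(1, 1.405) = 1.000

1.000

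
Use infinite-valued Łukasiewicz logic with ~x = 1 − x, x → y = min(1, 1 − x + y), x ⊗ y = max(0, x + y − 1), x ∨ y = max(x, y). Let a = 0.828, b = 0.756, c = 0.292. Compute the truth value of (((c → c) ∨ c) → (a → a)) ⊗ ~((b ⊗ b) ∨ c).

c → c = min(1, 1 − 0.292 + 0.292) = min(1, 1.000) = 1.000
(c → c) ∨ c = max(1.000, 0.292) = 1.000
a → a = min(1, 1 − 0.828 + 0.828) = min(1, 1.000) = 1.000
((c → c) ∨ c) → (a → a) = min(1, 1 − 1.000 + 1.000) = min(1, 1.000) = 1.000
b ⊗ b = max(0, 0.756 + 0.756 − 1) = max(0, 0.512) = 0.512
(b ⊗ b) ∨ c = max(0.512, 0.292) = 0.512
~((b ⊗ b) ∨ c) = 1 − 0.512 = 0.488
(((c → c) ∨ c) → (a → a)) ⊗ ~((b ⊗ b) ∨ c) = max(0, 1.000 + 0.488 − 1) = max(0, 0.488) = 0.488

0.488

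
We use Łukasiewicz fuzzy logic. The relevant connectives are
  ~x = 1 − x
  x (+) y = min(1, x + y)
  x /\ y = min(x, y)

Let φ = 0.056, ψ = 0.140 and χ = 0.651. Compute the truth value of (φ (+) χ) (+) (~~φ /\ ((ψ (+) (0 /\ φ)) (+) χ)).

φ (+) χ = min(1, 0.056 + 0.651) = min(1, 0.707) = 0.707
~φ = 1 − 0.056 = 0.944
~~φ = 1 − 0.944 = 0.056
0 /\ φ = min(0.000, 0.056) = 0.000
ψ (+) (0 /\ φ) = min(1, 0.140 + 0.000) = min(1, 0.140) = 0.140
(ψ (+) (0 /\ φ)) (+) χ = min(1, 0.140 + 0.651) = min(1, 0.791) = 0.791
~~φ /\ ((ψ (+) (0 /\ φ)) (+) χ) = min(0.056, 0.791) = 0.056
(φ (+) χ) (+) (~~φ /\ ((ψ (+) (0 /\ φ)) (+) χ)) = min(1, 0.707 + 0.056) = min(1, 0.763) = 0.763

0.763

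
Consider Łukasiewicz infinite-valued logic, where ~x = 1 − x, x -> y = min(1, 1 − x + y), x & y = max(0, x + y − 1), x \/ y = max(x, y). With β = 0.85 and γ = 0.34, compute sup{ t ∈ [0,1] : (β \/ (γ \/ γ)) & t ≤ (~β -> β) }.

γ \/ γ = max(0.34, 0.34) = 0.34
β \/ (γ \/ γ) = max(0.85, 0.34) = 0.85
So the left factor is β \/ (γ \/ γ) = 0.85.
~β = 1 − 0.85 = 0.15
~β -> β = min(1, 1 − 0.15 + 0.85) = min(1, 1.70) = 1.00
So the right-hand bound is ~β -> β = 1.00.
The residuum of the Łukasiewicz t-norm gives the supremum: min(1, 1 − 0.85 + 1.00).
1 − 0.85 + 1.00 = 1.15, so t = min(1, 1.15) = 1.00.
Check: 0.85 & 1.00 = max(0, 0.85) = 0.85 ≤ 1.00.

1.00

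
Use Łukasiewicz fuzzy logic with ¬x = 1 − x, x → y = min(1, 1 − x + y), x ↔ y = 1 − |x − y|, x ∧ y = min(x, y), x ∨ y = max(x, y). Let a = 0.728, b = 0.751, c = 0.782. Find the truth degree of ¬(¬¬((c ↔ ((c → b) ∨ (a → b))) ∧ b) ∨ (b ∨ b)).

0.249

c → b = min(1, 1 − 0.782 + 0.751) = min(1, 0.969) = 0.969
a → b = min(1, 1 − 0.728 + 0.751) = min(1, 1.023) = 1.000
(c → b) ∨ (a → b) = max(0.969, 1.000) = 1.000
c ↔ ((c → b) ∨ (a → b)) = 1 − |0.782 − 1.000| = 1 − 0.218 = 0.782
(c ↔ ((c → b) ∨ (a → b))) ∧ b = min(0.782, 0.751) = 0.751
¬((c ↔ ((c → b) ∨ (a → b))) ∧ b) = 1 − 0.751 = 0.249
¬¬((c ↔ ((c → b) ∨ (a → b))) ∧ b) = 1 − 0.249 = 0.751
b ∨ b = max(0.751, 0.751) = 0.751
¬¬((c ↔ ((c → b) ∨ (a → b))) ∧ b) ∨ (b ∨ b) = max(0.751, 0.751) = 0.751
¬(¬¬((c ↔ ((c → b) ∨ (a → b))) ∧ b) ∨ (b ∨ b)) = 1 − 0.751 = 0.249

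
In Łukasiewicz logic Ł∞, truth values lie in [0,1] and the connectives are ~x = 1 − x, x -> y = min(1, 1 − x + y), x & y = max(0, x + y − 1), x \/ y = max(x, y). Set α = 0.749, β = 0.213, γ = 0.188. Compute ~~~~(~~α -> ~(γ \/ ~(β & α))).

~α = 1 − 0.749 = 0.251
~~α = 1 − 0.251 = 0.749
β & α = max(0, 0.213 + 0.749 − 1) = max(0, -0.038) = 0.000
~(β & α) = 1 − 0.000 = 1.000
γ \/ ~(β & α) = max(0.188, 1.000) = 1.000
~(γ \/ ~(β & α)) = 1 − 1.000 = 0.000
~~α -> ~(γ \/ ~(β & α)) = min(1, 1 − 0.749 + 0.000) = min(1, 0.251) = 0.251
~(~~α -> ~(γ \/ ~(β & α))) = 1 − 0.251 = 0.749
~~(~~α -> ~(γ \/ ~(β & α))) = 1 − 0.749 = 0.251
~~~(~~α -> ~(γ \/ ~(β & α))) = 1 − 0.251 = 0.749
~~~~(~~α -> ~(γ \/ ~(β & α))) = 1 − 0.749 = 0.251

0.251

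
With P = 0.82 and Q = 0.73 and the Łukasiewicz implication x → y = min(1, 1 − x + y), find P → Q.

0.91

P → Q = min(1, 1 − 0.82 + 0.73) = min(1, 0.91) = 0.91
For comparison, the Gödel implication (1 if x ≤ y else y) would give 0.73.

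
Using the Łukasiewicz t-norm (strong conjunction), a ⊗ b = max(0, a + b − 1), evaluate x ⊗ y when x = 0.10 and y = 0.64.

x ⊗ y = max(0, 0.10 + 0.64 − 1) = max(0, -0.26) = 0.00
For comparison, the Gödel (minimum) t-norm min(a, b) would give 0.10.

0.00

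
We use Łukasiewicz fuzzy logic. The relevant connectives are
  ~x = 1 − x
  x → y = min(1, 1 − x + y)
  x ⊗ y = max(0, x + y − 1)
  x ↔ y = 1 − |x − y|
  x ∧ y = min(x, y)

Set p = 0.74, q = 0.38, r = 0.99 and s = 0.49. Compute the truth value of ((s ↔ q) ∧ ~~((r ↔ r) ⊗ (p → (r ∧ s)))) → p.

s ↔ q = 1 − |0.49 − 0.38| = 1 − 0.11 = 0.89
r ↔ r = 1 − |0.99 − 0.99| = 1 − 0.00 = 1.00
r ∧ s = min(0.99, 0.49) = 0.49
p → (r ∧ s) = min(1, 1 − 0.74 + 0.49) = min(1, 0.75) = 0.75
(r ↔ r) ⊗ (p → (r ∧ s)) = max(0, 1.00 + 0.75 − 1) = max(0, 0.75) = 0.75
~((r ↔ r) ⊗ (p → (r ∧ s))) = 1 − 0.75 = 0.25
~~((r ↔ r) ⊗ (p → (r ∧ s))) = 1 − 0.25 = 0.75
(s ↔ q) ∧ ~~((r ↔ r) ⊗ (p → (r ∧ s))) = min(0.89, 0.75) = 0.75
((s ↔ q) ∧ ~~((r ↔ r) ⊗ (p → (r ∧ s)))) → p = min(1, 1 − 0.75 + 0.74) = min(1, 0.99) = 0.99

0.99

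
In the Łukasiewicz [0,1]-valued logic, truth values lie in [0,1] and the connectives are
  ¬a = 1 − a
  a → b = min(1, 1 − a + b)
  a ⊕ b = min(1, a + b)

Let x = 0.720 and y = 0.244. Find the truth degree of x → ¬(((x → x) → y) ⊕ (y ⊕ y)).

x → x = min(1, 1 − 0.720 + 0.720) = min(1, 1.000) = 1.000
(x → x) → y = min(1, 1 − 1.000 + 0.244) = min(1, 0.244) = 0.244
y ⊕ y = min(1, 0.244 + 0.244) = min(1, 0.488) = 0.488
((x → x) → y) ⊕ (y ⊕ y) = min(1, 0.244 + 0.488) = min(1, 0.732) = 0.732
¬(((x → x) → y) ⊕ (y ⊕ y)) = 1 − 0.732 = 0.268
x → ¬(((x → x) → y) ⊕ (y ⊕ y)) = min(1, 1 − 0.720 + 0.268) = min(1, 0.548) = 0.548

0.548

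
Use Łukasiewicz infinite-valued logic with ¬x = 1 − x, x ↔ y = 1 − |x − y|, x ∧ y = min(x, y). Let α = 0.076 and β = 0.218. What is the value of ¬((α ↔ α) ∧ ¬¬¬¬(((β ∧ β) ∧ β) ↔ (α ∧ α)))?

0.142

α ↔ α = 1 − |0.076 − 0.076| = 1 − 0.000 = 1.000
β ∧ β = min(0.218, 0.218) = 0.218
(β ∧ β) ∧ β = min(0.218, 0.218) = 0.218
α ∧ α = min(0.076, 0.076) = 0.076
((β ∧ β) ∧ β) ↔ (α ∧ α) = 1 − |0.218 − 0.076| = 1 − 0.142 = 0.858
¬(((β ∧ β) ∧ β) ↔ (α ∧ α)) = 1 − 0.858 = 0.142
¬¬(((β ∧ β) ∧ β) ↔ (α ∧ α)) = 1 − 0.142 = 0.858
¬¬¬(((β ∧ β) ∧ β) ↔ (α ∧ α)) = 1 − 0.858 = 0.142
¬¬¬¬(((β ∧ β) ∧ β) ↔ (α ∧ α)) = 1 − 0.142 = 0.858
(α ↔ α) ∧ ¬¬¬¬(((β ∧ β) ∧ β) ↔ (α ∧ α)) = min(1.000, 0.858) = 0.858
¬((α ↔ α) ∧ ¬¬¬¬(((β ∧ β) ∧ β) ↔ (α ∧ α))) = 1 − 0.858 = 0.142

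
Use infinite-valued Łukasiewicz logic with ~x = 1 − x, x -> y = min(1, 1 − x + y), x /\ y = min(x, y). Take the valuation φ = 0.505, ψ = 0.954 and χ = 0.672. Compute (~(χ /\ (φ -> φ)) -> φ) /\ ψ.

φ -> φ = min(1, 1 − 0.505 + 0.505) = min(1, 1.000) = 1.000
χ /\ (φ -> φ) = min(0.672, 1.000) = 0.672
~(χ /\ (φ -> φ)) = 1 − 0.672 = 0.328
~(χ /\ (φ -> φ)) -> φ = min(1, 1 − 0.328 + 0.505) = min(1, 1.177) = 1.000
(~(χ /\ (φ -> φ)) -> φ) /\ ψ = min(1.000, 0.954) = 0.954

0.954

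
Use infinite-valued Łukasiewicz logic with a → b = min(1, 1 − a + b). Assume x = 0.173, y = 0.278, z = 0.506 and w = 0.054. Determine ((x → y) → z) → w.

x → y = min(1, 1 − 0.173 + 0.278) = min(1, 1.105) = 1.000
(x → y) → z = min(1, 1 − 1.000 + 0.506) = min(1, 0.506) = 0.506
((x → y) → z) → w = min(1, 1 − 0.506 + 0.054) = min(1, 0.548) = 0.548

0.548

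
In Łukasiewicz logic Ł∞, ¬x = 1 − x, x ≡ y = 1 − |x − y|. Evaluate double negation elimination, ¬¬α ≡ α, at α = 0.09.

1.00

¬α = 1 − 0.09 = 0.91
¬¬α = 1 − 0.91 = 0.09
¬¬α ≡ α = 1 − |0.09 − 0.09| = 1 − 0.00 = 1.00
(As expected: always 1 in Ł∞ since negation is involutive.)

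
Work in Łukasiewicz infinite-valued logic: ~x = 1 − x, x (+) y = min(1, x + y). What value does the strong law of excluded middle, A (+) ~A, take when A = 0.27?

1.00

~A = 1 − 0.27 = 0.73
A (+) ~A = min(1, 0.27 + 0.73) = min(1, 1.00) = 1.00
(As expected: always 1 in Ł∞ since a ⊕ (1−a) = 1.)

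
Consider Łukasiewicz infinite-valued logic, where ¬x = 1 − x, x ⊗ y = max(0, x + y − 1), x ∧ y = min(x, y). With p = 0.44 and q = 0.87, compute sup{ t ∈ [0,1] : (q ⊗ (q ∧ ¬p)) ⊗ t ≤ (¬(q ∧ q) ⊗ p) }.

0.57

¬p = 1 − 0.44 = 0.56
q ∧ ¬p = min(0.87, 0.56) = 0.56
q ⊗ (q ∧ ¬p) = max(0, 0.87 + 0.56 − 1) = max(0, 0.43) = 0.43
So the left factor is q ⊗ (q ∧ ¬p) = 0.43.
q ∧ q = min(0.87, 0.87) = 0.87
¬(q ∧ q) = 1 − 0.87 = 0.13
¬(q ∧ q) ⊗ p = max(0, 0.13 + 0.44 − 1) = max(0, -0.43) = 0.00
So the right-hand bound is ¬(q ∧ q) ⊗ p = 0.00.
The residuum of the Łukasiewicz t-norm gives the supremum: min(1, 1 − 0.43 + 0.00).
1 − 0.43 + 0.00 = 0.57, so t = min(1, 0.57) = 0.57.
Check: 0.43 ⊗ 0.57 = max(0, 0.00) = 0.00 ≤ 0.00.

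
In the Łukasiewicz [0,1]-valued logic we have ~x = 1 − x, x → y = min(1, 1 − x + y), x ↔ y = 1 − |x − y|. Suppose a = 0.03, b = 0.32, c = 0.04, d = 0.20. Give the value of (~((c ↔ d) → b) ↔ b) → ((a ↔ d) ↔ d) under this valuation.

c ↔ d = 1 − |0.04 − 0.20| = 1 − 0.16 = 0.84
(c ↔ d) → b = min(1, 1 − 0.84 + 0.32) = min(1, 0.48) = 0.48
~((c ↔ d) → b) = 1 − 0.48 = 0.52
~((c ↔ d) → b) ↔ b = 1 − |0.52 − 0.32| = 1 − 0.20 = 0.80
a ↔ d = 1 − |0.03 − 0.20| = 1 − 0.17 = 0.83
(a ↔ d) ↔ d = 1 − |0.83 − 0.20| = 1 − 0.63 = 0.37
(~((c ↔ d) → b) ↔ b) → ((a ↔ d) ↔ d) = min(1, 1 − 0.80 + 0.37) = min(1, 0.57) = 0.57

0.57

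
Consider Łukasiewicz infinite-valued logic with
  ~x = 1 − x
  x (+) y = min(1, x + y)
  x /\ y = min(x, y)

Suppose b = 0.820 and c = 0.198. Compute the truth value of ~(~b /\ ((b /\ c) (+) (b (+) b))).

0.820

~b = 1 − 0.820 = 0.180
b /\ c = min(0.820, 0.198) = 0.198
b (+) b = min(1, 0.820 + 0.820) = min(1, 1.640) = 1.000
(b /\ c) (+) (b (+) b) = min(1, 0.198 + 1.000) = min(1, 1.198) = 1.000
~b /\ ((b /\ c) (+) (b (+) b)) = min(0.180, 1.000) = 0.180
~(~b /\ ((b /\ c) (+) (b (+) b))) = 1 − 0.180 = 0.820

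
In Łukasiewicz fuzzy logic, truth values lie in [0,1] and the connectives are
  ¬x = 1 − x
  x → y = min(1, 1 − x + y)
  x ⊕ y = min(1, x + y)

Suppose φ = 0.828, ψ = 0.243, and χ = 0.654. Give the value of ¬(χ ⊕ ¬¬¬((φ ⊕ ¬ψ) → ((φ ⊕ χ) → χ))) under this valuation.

0.000

¬ψ = 1 − 0.243 = 0.757
φ ⊕ ¬ψ = min(1, 0.828 + 0.757) = min(1, 1.585) = 1.000
φ ⊕ χ = min(1, 0.828 + 0.654) = min(1, 1.482) = 1.000
(φ ⊕ χ) → χ = min(1, 1 − 1.000 + 0.654) = min(1, 0.654) = 0.654
(φ ⊕ ¬ψ) → ((φ ⊕ χ) → χ) = min(1, 1 − 1.000 + 0.654) = min(1, 0.654) = 0.654
¬((φ ⊕ ¬ψ) → ((φ ⊕ χ) → χ)) = 1 − 0.654 = 0.346
¬¬((φ ⊕ ¬ψ) → ((φ ⊕ χ) → χ)) = 1 − 0.346 = 0.654
¬¬¬((φ ⊕ ¬ψ) → ((φ ⊕ χ) → χ)) = 1 − 0.654 = 0.346
χ ⊕ ¬¬¬((φ ⊕ ¬ψ) → ((φ ⊕ χ) → χ)) = min(1, 0.654 + 0.346) = min(1, 1.000) = 1.000
¬(χ ⊕ ¬¬¬((φ ⊕ ¬ψ) → ((φ ⊕ χ) → χ))) = 1 − 1.000 = 0.000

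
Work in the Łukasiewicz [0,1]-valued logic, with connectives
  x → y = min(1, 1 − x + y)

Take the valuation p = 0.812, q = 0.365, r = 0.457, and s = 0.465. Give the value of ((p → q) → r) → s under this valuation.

0.561

p → q = min(1, 1 − 0.812 + 0.365) = min(1, 0.553) = 0.553
(p → q) → r = min(1, 1 − 0.553 + 0.457) = min(1, 0.904) = 0.904
((p → q) → r) → s = min(1, 1 − 0.904 + 0.465) = min(1, 0.561) = 0.561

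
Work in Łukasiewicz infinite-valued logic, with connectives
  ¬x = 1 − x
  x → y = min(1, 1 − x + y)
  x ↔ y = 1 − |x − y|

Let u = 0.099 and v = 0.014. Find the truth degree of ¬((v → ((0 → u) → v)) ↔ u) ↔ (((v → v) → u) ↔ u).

0.901

0 → u = min(1, 1 − 0.000 + 0.099) = min(1, 1.099) = 1.000
(0 → u) → v = min(1, 1 − 1.000 + 0.014) = min(1, 0.014) = 0.014
v → ((0 → u) → v) = min(1, 1 − 0.014 + 0.014) = min(1, 1.000) = 1.000
(v → ((0 → u) → v)) ↔ u = 1 − |1.000 − 0.099| = 1 − 0.901 = 0.099
¬((v → ((0 → u) → v)) ↔ u) = 1 − 0.099 = 0.901
v → v = min(1, 1 − 0.014 + 0.014) = min(1, 1.000) = 1.000
(v → v) → u = min(1, 1 − 1.000 + 0.099) = min(1, 0.099) = 0.099
((v → v) → u) ↔ u = 1 − |0.099 − 0.099| = 1 − 0.000 = 1.000
¬((v → ((0 → u) → v)) ↔ u) ↔ (((v → v) → u) ↔ u) = 1 − |0.901 − 1.000| = 1 − 0.099 = 0.901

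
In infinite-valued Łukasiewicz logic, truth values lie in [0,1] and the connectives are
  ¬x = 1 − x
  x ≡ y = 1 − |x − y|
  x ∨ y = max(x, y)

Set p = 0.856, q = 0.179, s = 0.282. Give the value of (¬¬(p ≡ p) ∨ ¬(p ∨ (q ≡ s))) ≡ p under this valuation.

0.856

p ≡ p = 1 − |0.856 − 0.856| = 1 − 0.000 = 1.000
¬(p ≡ p) = 1 − 1.000 = 0.000
¬¬(p ≡ p) = 1 − 0.000 = 1.000
q ≡ s = 1 − |0.179 − 0.282| = 1 − 0.103 = 0.897
p ∨ (q ≡ s) = max(0.856, 0.897) = 0.897
¬(p ∨ (q ≡ s)) = 1 − 0.897 = 0.103
¬¬(p ≡ p) ∨ ¬(p ∨ (q ≡ s)) = max(1.000, 0.103) = 1.000
(¬¬(p ≡ p) ∨ ¬(p ∨ (q ≡ s))) ≡ p = 1 − |1.000 − 0.856| = 1 − 0.144 = 0.856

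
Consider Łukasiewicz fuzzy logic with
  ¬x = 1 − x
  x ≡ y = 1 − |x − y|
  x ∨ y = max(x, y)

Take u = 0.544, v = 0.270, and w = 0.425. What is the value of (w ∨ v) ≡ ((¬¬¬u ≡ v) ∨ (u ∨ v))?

w ∨ v = max(0.425, 0.270) = 0.425
¬u = 1 − 0.544 = 0.456
¬¬u = 1 − 0.456 = 0.544
¬¬¬u = 1 − 0.544 = 0.456
¬¬¬u ≡ v = 1 − |0.456 − 0.270| = 1 − 0.186 = 0.814
u ∨ v = max(0.544, 0.270) = 0.544
(¬¬¬u ≡ v) ∨ (u ∨ v) = max(0.814, 0.544) = 0.814
(w ∨ v) ≡ ((¬¬¬u ≡ v) ∨ (u ∨ v)) = 1 − |0.425 − 0.814| = 1 − 0.389 = 0.611

0.611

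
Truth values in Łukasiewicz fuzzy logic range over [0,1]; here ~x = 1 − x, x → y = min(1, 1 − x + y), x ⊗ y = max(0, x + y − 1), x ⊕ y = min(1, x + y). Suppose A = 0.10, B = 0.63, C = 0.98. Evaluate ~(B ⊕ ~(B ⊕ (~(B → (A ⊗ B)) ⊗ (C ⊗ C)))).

A ⊗ B = max(0, 0.10 + 0.63 − 1) = max(0, -0.27) = 0.00
B → (A ⊗ B) = min(1, 1 − 0.63 + 0.00) = min(1, 0.37) = 0.37
~(B → (A ⊗ B)) = 1 − 0.37 = 0.63
C ⊗ C = max(0, 0.98 + 0.98 − 1) = max(0, 0.96) = 0.96
~(B → (A ⊗ B)) ⊗ (C ⊗ C) = max(0, 0.63 + 0.96 − 1) = max(0, 0.59) = 0.59
B ⊕ (~(B → (A ⊗ B)) ⊗ (C ⊗ C)) = min(1, 0.63 + 0.59) = min(1, 1.22) = 1.00
~(B ⊕ (~(B → (A ⊗ B)) ⊗ (C ⊗ C))) = 1 − 1.00 = 0.00
B ⊕ ~(B ⊕ (~(B → (A ⊗ B)) ⊗ (C ⊗ C))) = min(1, 0.63 + 0.00) = min(1, 0.63) = 0.63
~(B ⊕ ~(B ⊕ (~(B → (A ⊗ B)) ⊗ (C ⊗ C)))) = 1 − 0.63 = 0.37

0.37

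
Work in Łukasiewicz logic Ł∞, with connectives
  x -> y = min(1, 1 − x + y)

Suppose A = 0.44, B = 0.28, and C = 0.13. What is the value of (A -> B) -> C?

A -> B = min(1, 1 − 0.44 + 0.28) = min(1, 0.84) = 0.84
(A -> B) -> C = min(1, 1 − 0.84 + 0.13) = min(1, 0.29) = 0.29

0.29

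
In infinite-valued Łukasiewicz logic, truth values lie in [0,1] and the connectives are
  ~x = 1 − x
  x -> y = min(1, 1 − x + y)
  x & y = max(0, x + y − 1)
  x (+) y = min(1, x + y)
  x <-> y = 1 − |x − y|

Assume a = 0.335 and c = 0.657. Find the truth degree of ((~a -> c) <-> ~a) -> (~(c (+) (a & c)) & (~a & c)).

0.327

~a = 1 − 0.335 = 0.665
~a -> c = min(1, 1 − 0.665 + 0.657) = min(1, 0.992) = 0.992
(~a -> c) <-> ~a = 1 − |0.992 − 0.665| = 1 − 0.327 = 0.673
a & c = max(0, 0.335 + 0.657 − 1) = max(0, -0.008) = 0.000
c (+) (a & c) = min(1, 0.657 + 0.000) = min(1, 0.657) = 0.657
~(c (+) (a & c)) = 1 − 0.657 = 0.343
~a & c = max(0, 0.665 + 0.657 − 1) = max(0, 0.322) = 0.322
~(c (+) (a & c)) & (~a & c) = max(0, 0.343 + 0.322 − 1) = max(0, -0.335) = 0.000
((~a -> c) <-> ~a) -> (~(c (+) (a & c)) & (~a & c)) = min(1, 1 − 0.673 + 0.000) = min(1, 0.327) = 0.327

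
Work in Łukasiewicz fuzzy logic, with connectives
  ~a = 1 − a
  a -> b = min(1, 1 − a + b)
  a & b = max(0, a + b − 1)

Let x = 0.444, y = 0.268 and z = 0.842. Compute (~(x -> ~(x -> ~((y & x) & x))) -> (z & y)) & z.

0.508

y & x = max(0, 0.268 + 0.444 − 1) = max(0, -0.288) = 0.000
(y & x) & x = max(0, 0.000 + 0.444 − 1) = max(0, -0.556) = 0.000
~((y & x) & x) = 1 − 0.000 = 1.000
x -> ~((y & x) & x) = min(1, 1 − 0.444 + 1.000) = min(1, 1.556) = 1.000
~(x -> ~((y & x) & x)) = 1 − 1.000 = 0.000
x -> ~(x -> ~((y & x) & x)) = min(1, 1 − 0.444 + 0.000) = min(1, 0.556) = 0.556
~(x -> ~(x -> ~((y & x) & x))) = 1 − 0.556 = 0.444
z & y = max(0, 0.842 + 0.268 − 1) = max(0, 0.110) = 0.110
~(x -> ~(x -> ~((y & x) & x))) -> (z & y) = min(1, 1 − 0.444 + 0.110) = min(1, 0.666) = 0.666
(~(x -> ~(x -> ~((y & x) & x))) -> (z & y)) & z = max(0, 0.666 + 0.842 − 1) = max(0, 0.508) = 0.508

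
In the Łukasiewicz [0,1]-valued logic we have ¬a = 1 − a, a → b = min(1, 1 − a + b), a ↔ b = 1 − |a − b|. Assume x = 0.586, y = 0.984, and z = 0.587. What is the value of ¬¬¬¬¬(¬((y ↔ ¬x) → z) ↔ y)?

¬x = 1 − 0.586 = 0.414
y ↔ ¬x = 1 − |0.984 − 0.414| = 1 − 0.570 = 0.430
(y ↔ ¬x) → z = min(1, 1 − 0.430 + 0.587) = min(1, 1.157) = 1.000
¬((y ↔ ¬x) → z) = 1 − 1.000 = 0.000
¬((y ↔ ¬x) → z) ↔ y = 1 − |0.000 − 0.984| = 1 − 0.984 = 0.016
¬(¬((y ↔ ¬x) → z) ↔ y) = 1 − 0.016 = 0.984
¬¬(¬((y ↔ ¬x) → z) ↔ y) = 1 − 0.984 = 0.016
¬¬¬(¬((y ↔ ¬x) → z) ↔ y) = 1 − 0.016 = 0.984
¬¬¬¬(¬((y ↔ ¬x) → z) ↔ y) = 1 − 0.984 = 0.016
¬¬¬¬¬(¬((y ↔ ¬x) → z) ↔ y) = 1 − 0.016 = 0.984

0.984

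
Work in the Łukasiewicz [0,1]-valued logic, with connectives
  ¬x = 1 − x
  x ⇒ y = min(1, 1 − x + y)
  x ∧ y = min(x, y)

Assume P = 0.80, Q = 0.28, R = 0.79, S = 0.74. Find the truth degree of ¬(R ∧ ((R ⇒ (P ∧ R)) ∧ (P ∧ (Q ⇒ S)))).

0.21

P ∧ R = min(0.80, 0.79) = 0.79
R ⇒ (P ∧ R) = min(1, 1 − 0.79 + 0.79) = min(1, 1.00) = 1.00
Q ⇒ S = min(1, 1 − 0.28 + 0.74) = min(1, 1.46) = 1.00
P ∧ (Q ⇒ S) = min(0.80, 1.00) = 0.80
(R ⇒ (P ∧ R)) ∧ (P ∧ (Q ⇒ S)) = min(1.00, 0.80) = 0.80
R ∧ ((R ⇒ (P ∧ R)) ∧ (P ∧ (Q ⇒ S))) = min(0.79, 0.80) = 0.79
¬(R ∧ ((R ⇒ (P ∧ R)) ∧ (P ∧ (Q ⇒ S)))) = 1 − 0.79 = 0.21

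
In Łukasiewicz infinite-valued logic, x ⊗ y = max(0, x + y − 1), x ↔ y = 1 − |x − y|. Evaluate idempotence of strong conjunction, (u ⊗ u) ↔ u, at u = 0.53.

u ⊗ u = max(0, 0.53 + 0.53 − 1) = max(0, 0.06) = 0.06
(u ⊗ u) ↔ u = 1 − |0.06 − 0.53| = 1 − 0.47 = 0.53
(The value 0.53 < 1 shows this instance is not satisfied; fails in Ł∞ since a ⊗ a = max(0, 2a−1) ≠ a in general.)

0.53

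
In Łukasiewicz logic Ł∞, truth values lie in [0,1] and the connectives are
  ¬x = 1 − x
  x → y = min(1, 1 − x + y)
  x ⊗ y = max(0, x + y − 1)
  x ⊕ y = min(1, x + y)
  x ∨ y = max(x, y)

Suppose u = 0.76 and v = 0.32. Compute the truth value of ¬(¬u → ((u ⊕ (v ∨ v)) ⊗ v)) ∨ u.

0.76

¬u = 1 − 0.76 = 0.24
v ∨ v = max(0.32, 0.32) = 0.32
u ⊕ (v ∨ v) = min(1, 0.76 + 0.32) = min(1, 1.08) = 1.00
(u ⊕ (v ∨ v)) ⊗ v = max(0, 1.00 + 0.32 − 1) = max(0, 0.32) = 0.32
¬u → ((u ⊕ (v ∨ v)) ⊗ v) = min(1, 1 − 0.24 + 0.32) = min(1, 1.08) = 1.00
¬(¬u → ((u ⊕ (v ∨ v)) ⊗ v)) = 1 − 1.00 = 0.00
¬(¬u → ((u ⊕ (v ∨ v)) ⊗ v)) ∨ u = max(0.00, 0.76) = 0.76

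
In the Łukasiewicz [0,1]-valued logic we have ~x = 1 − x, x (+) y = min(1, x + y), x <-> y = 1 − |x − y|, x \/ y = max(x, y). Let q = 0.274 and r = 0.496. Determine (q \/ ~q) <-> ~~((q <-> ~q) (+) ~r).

0.726

~q = 1 − 0.274 = 0.726
q \/ ~q = max(0.274, 0.726) = 0.726
q <-> ~q = 1 − |0.274 − 0.726| = 1 − 0.452 = 0.548
~r = 1 − 0.496 = 0.504
(q <-> ~q) (+) ~r = min(1, 0.548 + 0.504) = min(1, 1.052) = 1.000
~((q <-> ~q) (+) ~r) = 1 − 1.000 = 0.000
~~((q <-> ~q) (+) ~r) = 1 − 0.000 = 1.000
(q \/ ~q) <-> ~~((q <-> ~q) (+) ~r) = 1 − |0.726 − 1.000| = 1 − 0.274 = 0.726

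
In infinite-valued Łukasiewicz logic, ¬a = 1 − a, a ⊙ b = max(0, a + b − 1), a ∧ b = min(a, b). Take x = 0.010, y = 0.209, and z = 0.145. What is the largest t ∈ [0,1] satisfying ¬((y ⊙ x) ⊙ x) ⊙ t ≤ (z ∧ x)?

y ⊙ x = max(0, 0.209 + 0.010 − 1) = max(0, -0.781) = 0.000
(y ⊙ x) ⊙ x = max(0, 0.000 + 0.010 − 1) = max(0, -0.990) = 0.000
¬((y ⊙ x) ⊙ x) = 1 − 0.000 = 1.000
So the left factor is ¬((y ⊙ x) ⊙ x) = 1.000.
z ∧ x = min(0.145, 0.010) = 0.010
So the right-hand bound is z ∧ x = 0.010.
The residuum of the Łukasiewicz t-norm gives the supremum: min(1, 1 − 1.000 + 0.010).
1 − 1.000 + 0.010 = 0.010, so t = min(1, 0.010) = 0.010.
Check: 1.000 ⊙ 0.010 = max(0, 0.010) = 0.010 ≤ 0.010.

0.010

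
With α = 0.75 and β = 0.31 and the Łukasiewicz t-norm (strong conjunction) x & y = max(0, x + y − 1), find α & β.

0.06

α & β = max(0, 0.75 + 0.31 − 1) = max(0, 0.06) = 0.06
For comparison, the Gödel (minimum) t-norm min(x, y) would give 0.31.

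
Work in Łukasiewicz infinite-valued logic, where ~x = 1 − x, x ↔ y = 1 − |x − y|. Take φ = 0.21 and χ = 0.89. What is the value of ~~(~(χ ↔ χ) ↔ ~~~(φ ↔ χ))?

0.32

χ ↔ χ = 1 − |0.89 − 0.89| = 1 − 0.00 = 1.00
~(χ ↔ χ) = 1 − 1.00 = 0.00
φ ↔ χ = 1 − |0.21 − 0.89| = 1 − 0.68 = 0.32
~(φ ↔ χ) = 1 − 0.32 = 0.68
~~(φ ↔ χ) = 1 − 0.68 = 0.32
~~~(φ ↔ χ) = 1 − 0.32 = 0.68
~(χ ↔ χ) ↔ ~~~(φ ↔ χ) = 1 − |0.00 − 0.68| = 1 − 0.68 = 0.32
~(~(χ ↔ χ) ↔ ~~~(φ ↔ χ)) = 1 − 0.32 = 0.68
~~(~(χ ↔ χ) ↔ ~~~(φ ↔ χ)) = 1 − 0.68 = 0.32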